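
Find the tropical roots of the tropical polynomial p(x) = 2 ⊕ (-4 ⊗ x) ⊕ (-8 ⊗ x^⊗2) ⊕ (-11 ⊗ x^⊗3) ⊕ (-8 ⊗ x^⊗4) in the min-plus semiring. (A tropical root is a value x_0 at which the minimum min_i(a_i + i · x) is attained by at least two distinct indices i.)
Roots: {-3, 3, 4, 6}

Each tropical root is a break point of the lower envelope of the lines y = a_i + i · x (there are 5 lines, with slopes 0, 1, ..., 4). Only the lines that attain the minimum somewhere contribute to roots; other lines are dominated. Here the surviving (envelope) indices are i = 4, i = 3, i = 2, i = 1, i = 0.
Intersections between consecutive envelope lines give the roots: for adjacent envelope indices i < j the intersection is x = (a_i − a_j) / (j − i). Reading off the sorted break points: {-3, 3, 4, 6}.
Verification: at each break x_0, at least two indices attain the minimum of min_i(a_i + i · x_0).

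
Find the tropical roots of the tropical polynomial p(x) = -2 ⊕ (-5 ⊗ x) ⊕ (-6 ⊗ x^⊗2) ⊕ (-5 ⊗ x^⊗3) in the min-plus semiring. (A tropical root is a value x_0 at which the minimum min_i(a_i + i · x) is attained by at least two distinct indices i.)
Roots: {-1, 1, 3}

Each tropical root is a break point of the lower envelope of the lines y = a_i + i · x (there are 4 lines, with slopes 0, 1, ..., 3). Only the lines that attain the minimum somewhere contribute to roots; other lines are dominated. Here the surviving (envelope) indices are i = 3, i = 2, i = 1, i = 0.
Intersections between consecutive envelope lines give the roots: for adjacent envelope indices i < j the intersection is x = (a_i − a_j) / (j − i). Reading off the sorted break points: {-1, 1, 3}.
Verification: at each break x_0, at least two indices attain the minimum of min_i(a_i + i · x_0).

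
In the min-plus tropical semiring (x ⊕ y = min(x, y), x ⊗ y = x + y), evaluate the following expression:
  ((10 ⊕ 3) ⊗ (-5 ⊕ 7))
((10 ⊕ 3) ⊗ (-5 ⊕ 7)) = -2

Expand innermost to outermost. Recall ⊕ takes the minimum of its arguments and ⊗ takes their sum. Working out the expression ((10 ⊕ 3) ⊗ (-5 ⊕ 7)) gives -2.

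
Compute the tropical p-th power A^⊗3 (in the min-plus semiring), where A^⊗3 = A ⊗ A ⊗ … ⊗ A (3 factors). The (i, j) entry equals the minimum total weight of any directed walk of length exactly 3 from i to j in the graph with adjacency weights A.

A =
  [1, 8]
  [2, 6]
A^⊗3 =
  [3, 10]
  [4, 11]

Each entry (A^⊗3)_ij equals the minimum over all length-3 walks i = v_0 → v_1 → … → v_3 = j of Σ_t A[v_t][v_{t+1}]. For example, for (i, j) = (0, 1) we minimise over 4 possible intermediate vertex sequences; the minimum is 10, attained along the walk 0 → 0 → 0 → 1.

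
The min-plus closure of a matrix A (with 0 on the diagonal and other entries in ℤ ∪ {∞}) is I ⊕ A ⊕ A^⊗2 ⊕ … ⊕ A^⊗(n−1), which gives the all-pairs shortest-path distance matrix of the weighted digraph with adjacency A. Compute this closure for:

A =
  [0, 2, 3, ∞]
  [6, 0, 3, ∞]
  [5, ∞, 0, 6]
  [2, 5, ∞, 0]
Closure =
  [0, 2, 3, 9]
  [6, 0, 3, 9]
  [5, 7, 0, 6]
  [2, 4, 5, 0]

This is the Floyd-Warshall all-pairs shortest-path computation. For each intermediate vertex k = 0, 1, …, 3, update dist[i][j] ← min(dist[i][j], dist[i][k] + dist[k][j]). The final matrix gives, for each (i, j), the minimum total weight of any directed path from i to j (possibly empty when i = j).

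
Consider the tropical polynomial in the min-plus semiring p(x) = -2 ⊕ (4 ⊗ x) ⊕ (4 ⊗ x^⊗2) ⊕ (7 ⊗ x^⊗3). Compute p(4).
p(4) = -2

A tropical monomial a ⊗ x^⊗i evaluates to a + i · x. Evaluating each term at x = 4:
  Term 0 contributes -2 + 0 · 4 = -2
  Term 1 contributes 4 + 1 · 4 = 8
  Term 2 contributes 4 + 2 · 4 = 12
  Term 3 contributes 7 + 3 · 4 = 19
p(4) = ⊕ of these = min[-2, 8, 12, 19] = -2.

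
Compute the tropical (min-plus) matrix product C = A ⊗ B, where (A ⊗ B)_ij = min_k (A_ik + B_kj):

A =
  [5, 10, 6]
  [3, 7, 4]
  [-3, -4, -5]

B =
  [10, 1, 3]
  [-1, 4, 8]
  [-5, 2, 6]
A ⊗ B =
  [1, 6, 8]
  [-1, 4, 6]
  [-10, -3, 0]

Apply the min-plus product entry-by-entry:
  C[0][0] = min over k of (A[0][0] + B[0][0] = 5 + 10 = 15, A[0][1] + B[1][0] = 10 + -1 = 9, A[0][2] + B[2][0] = 6 + -5 = 1) = 1 (attained at k = 2)
  C[0][1] = min over k of (A[0][0] + B[0][1] = 5 + 1 = 6, A[0][1] + B[1][1] = 10 + 4 = 14, A[0][2] + B[2][1] = 6 + 2 = 8) = 6 (attained at k = 0)
  C[0][2] = min over k of (A[0][0] + B[0][2] = 5 + 3 = 8, A[0][1] + B[1][2] = 10 + 8 = 18, A[0][2] + B[2][2] = 6 + 6 = 12) = 8 (attained at k = 0)
  C[1][0] = min over k of (A[1][0] + B[0][0] = 3 + 10 = 13, A[1][1] + B[1][0] = 7 + -1 = 6, A[1][2] + B[2][0] = 4 + -5 = -1) = -1 (attained at k = 2)
  C[1][1] = min over k of (A[1][0] + B[0][1] = 3 + 1 = 4, A[1][1] + B[1][1] = 7 + 4 = 11, A[1][2] + B[2][1] = 4 + 2 = 6) = 4 (attained at k = 0)
  C[1][2] = min over k of (A[1][0] + B[0][2] = 3 + 3 = 6, A[1][1] + B[1][2] = 7 + 8 = 15, A[1][2] + B[2][2] = 4 + 6 = 10) = 6 (attained at k = 0)
  C[2][0] = min over k of (A[2][0] + B[0][0] = -3 + 10 = 7, A[2][1] + B[1][0] = -4 + -1 = -5, A[2][2] + B[2][0] = -5 + -5 = -10) = -10 (attained at k = 2)
  C[2][1] = min over k of (A[2][0] + B[0][1] = -3 + 1 = -2, A[2][1] + B[1][1] = -4 + 4 = 0, A[2][2] + B[2][1] = -5 + 2 = -3) = -3 (attained at k = 2)
  C[2][2] = min over k of (A[2][0] + B[0][2] = -3 + 3 = 0, A[2][1] + B[1][2] = -4 + 8 = 4, A[2][2] + B[2][2] = -5 + 6 = 1) = 0 (attained at k = 0)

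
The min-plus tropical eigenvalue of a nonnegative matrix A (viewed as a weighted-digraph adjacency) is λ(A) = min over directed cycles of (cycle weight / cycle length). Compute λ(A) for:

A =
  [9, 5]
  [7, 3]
λ(A) = 3

Enumerate directed cycles and compute their means (weight / length). Sample:
  cycle 0 → 0: weight = 9, length = 1, mean = 9/1 ≈ 9.000
  cycle 1 → 1: weight = 3, length = 1, mean = 3/1 ≈ 3.000
  cycle 0 → 1 → 0: weight = 12, length = 2, mean = 12/2 ≈ 6.000
  cycle 1 → 0 → 1: weight = 12, length = 2, mean = 12/2 ≈ 6.000
Minimum mean = 3.000, attained e.g. along the cycle 1 → 1 with weight 3 and length 1. So λ(A) = 3/1 = 3.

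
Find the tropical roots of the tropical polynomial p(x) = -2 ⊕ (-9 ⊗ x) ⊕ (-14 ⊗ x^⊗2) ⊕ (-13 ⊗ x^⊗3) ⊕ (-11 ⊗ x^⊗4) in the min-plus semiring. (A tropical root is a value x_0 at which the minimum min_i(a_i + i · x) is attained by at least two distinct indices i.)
Roots: {-2, -1, 5, 7}

Each tropical root is a break point of the lower envelope of the lines y = a_i + i · x (there are 5 lines, with slopes 0, 1, ..., 4). Only the lines that attain the minimum somewhere contribute to roots; other lines are dominated. Here the surviving (envelope) indices are i = 4, i = 3, i = 2, i = 1, i = 0.
Intersections between consecutive envelope lines give the roots: for adjacent envelope indices i < j the intersection is x = (a_i − a_j) / (j − i). Reading off the sorted break points: {-2, -1, 5, 7}.
Verification: at each break x_0, at least two indices attain the minimum of min_i(a_i + i · x_0).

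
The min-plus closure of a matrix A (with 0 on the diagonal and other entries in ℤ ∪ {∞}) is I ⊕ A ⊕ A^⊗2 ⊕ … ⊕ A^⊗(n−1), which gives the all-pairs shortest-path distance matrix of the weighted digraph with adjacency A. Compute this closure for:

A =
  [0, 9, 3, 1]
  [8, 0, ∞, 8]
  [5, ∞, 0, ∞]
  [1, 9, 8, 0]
Closure =
  [0, 9, 3, 1]
  [8, 0, 11, 8]
  [5, 14, 0, 6]
  [1, 9, 4, 0]

This is the Floyd-Warshall all-pairs shortest-path computation. For each intermediate vertex k = 0, 1, …, 3, update dist[i][j] ← min(dist[i][j], dist[i][k] + dist[k][j]). The final matrix gives, for each (i, j), the minimum total weight of any directed path from i to j (possibly empty when i = j).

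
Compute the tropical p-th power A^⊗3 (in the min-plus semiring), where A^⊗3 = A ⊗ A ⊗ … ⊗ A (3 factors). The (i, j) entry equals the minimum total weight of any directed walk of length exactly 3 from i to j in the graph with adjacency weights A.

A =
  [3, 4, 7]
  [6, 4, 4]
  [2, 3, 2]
A^⊗3 =
  [9, 10, 10]
  [8, 9, 8]
  [6, 7, 6]

Each entry (A^⊗3)_ij equals the minimum over all length-3 walks i = v_0 → v_1 → … → v_3 = j of Σ_t A[v_t][v_{t+1}]. For example, for (i, j) = (0, 2) we minimise over 9 possible intermediate vertex sequences; the minimum is 10, attained along the walk 0 → 1 → 2 → 2.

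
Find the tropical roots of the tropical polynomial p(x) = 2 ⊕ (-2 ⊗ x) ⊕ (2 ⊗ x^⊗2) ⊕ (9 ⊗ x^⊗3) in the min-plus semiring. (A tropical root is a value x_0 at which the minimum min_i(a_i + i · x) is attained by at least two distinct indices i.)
Roots: {-7, -4, 4}

Each tropical root is a break point of the lower envelope of the lines y = a_i + i · x (there are 4 lines, with slopes 0, 1, ..., 3). Only the lines that attain the minimum somewhere contribute to roots; other lines are dominated. Here the surviving (envelope) indices are i = 3, i = 2, i = 1, i = 0.
Intersections between consecutive envelope lines give the roots: for adjacent envelope indices i < j the intersection is x = (a_i − a_j) / (j − i). Reading off the sorted break points: {-7, -4, 4}.
Verification: at each break x_0, at least two indices attain the minimum of min_i(a_i + i · x_0).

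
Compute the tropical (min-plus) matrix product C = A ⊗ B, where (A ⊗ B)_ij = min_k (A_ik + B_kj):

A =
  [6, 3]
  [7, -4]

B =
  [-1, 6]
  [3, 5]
A ⊗ B =
  [5, 8]
  [-1, 1]

Apply the min-plus product entry-by-entry:
  C[0][0] = min over k of (A[0][0] + B[0][0] = 6 + -1 = 5, A[0][1] + B[1][0] = 3 + 3 = 6) = 5 (attained at k = 0)
  C[0][1] = min over k of (A[0][0] + B[0][1] = 6 + 6 = 12, A[0][1] + B[1][1] = 3 + 5 = 8) = 8 (attained at k = 1)
  C[1][0] = min over k of (A[1][0] + B[0][0] = 7 + -1 = 6, A[1][1] + B[1][0] = -4 + 3 = -1) = -1 (attained at k = 1)
  C[1][1] = min over k of (A[1][0] + B[0][1] = 7 + 6 = 13, A[1][1] + B[1][1] = -4 + 5 = 1) = 1 (attained at k = 1)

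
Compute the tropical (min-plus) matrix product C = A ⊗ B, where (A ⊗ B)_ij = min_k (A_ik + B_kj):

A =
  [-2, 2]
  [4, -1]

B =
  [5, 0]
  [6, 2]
A ⊗ B =
  [3, -2]
  [5, 1]

Apply the min-plus product entry-by-entry:
  C[0][0] = min over k of (A[0][0] + B[0][0] = -2 + 5 = 3, A[0][1] + B[1][0] = 2 + 6 = 8) = 3 (attained at k = 0)
  C[0][1] = min over k of (A[0][0] + B[0][1] = -2 + 0 = -2, A[0][1] + B[1][1] = 2 + 2 = 4) = -2 (attained at k = 0)
  C[1][0] = min over k of (A[1][0] + B[0][0] = 4 + 5 = 9, A[1][1] + B[1][0] = -1 + 6 = 5) = 5 (attained at k = 1)
  C[1][1] = min over k of (A[1][0] + B[0][1] = 4 + 0 = 4, A[1][1] + B[1][1] = -1 + 2 = 1) = 1 (attained at k = 1)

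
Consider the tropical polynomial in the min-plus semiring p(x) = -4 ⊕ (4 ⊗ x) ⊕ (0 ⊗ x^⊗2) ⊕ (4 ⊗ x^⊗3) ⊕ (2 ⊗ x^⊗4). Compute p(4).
p(4) = -4

A tropical monomial a ⊗ x^⊗i evaluates to a + i · x. Evaluating each term at x = 4:
  Term 0 contributes -4 + 0 · 4 = -4
  Term 1 contributes 4 + 1 · 4 = 8
  Term 2 contributes 0 + 2 · 4 = 8
  Term 3 contributes 4 + 3 · 4 = 16
  Term 4 contributes 2 + 4 · 4 = 18
p(4) = ⊕ of these = min[-4, 8, 8, 16, 18] = -4.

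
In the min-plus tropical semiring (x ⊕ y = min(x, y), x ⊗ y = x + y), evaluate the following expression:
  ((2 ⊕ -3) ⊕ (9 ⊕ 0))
((2 ⊕ -3) ⊕ (9 ⊕ 0)) = -3

Expand innermost to outermost. Recall ⊕ takes the minimum of its arguments and ⊗ takes their sum. Working out the expression ((2 ⊕ -3) ⊕ (9 ⊕ 0)) gives -3.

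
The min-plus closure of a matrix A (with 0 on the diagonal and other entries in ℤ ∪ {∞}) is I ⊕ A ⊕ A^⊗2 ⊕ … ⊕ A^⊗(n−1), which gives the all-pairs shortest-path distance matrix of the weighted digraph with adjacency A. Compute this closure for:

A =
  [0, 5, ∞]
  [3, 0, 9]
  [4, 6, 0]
Closure =
  [0, 5, 14]
  [3, 0, 9]
  [4, 6, 0]

This is the Floyd-Warshall all-pairs shortest-path computation. For each intermediate vertex k = 0, 1, …, 2, update dist[i][j] ← min(dist[i][j], dist[i][k] + dist[k][j]). The final matrix gives, for each (i, j), the minimum total weight of any directed path from i to j (possibly empty when i = j).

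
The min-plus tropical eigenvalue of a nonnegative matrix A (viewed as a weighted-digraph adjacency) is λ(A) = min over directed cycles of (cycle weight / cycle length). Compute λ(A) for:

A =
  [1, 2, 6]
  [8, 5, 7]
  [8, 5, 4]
λ(A) = 1

Enumerate directed cycles and compute their means (weight / length). Sample:
  cycle 0 → 0: weight = 1, length = 1, mean = 1/1 ≈ 1.000
  cycle 1 → 1: weight = 5, length = 1, mean = 5/1 ≈ 5.000
  cycle 2 → 2: weight = 4, length = 1, mean = 4/1 ≈ 4.000
  cycle 0 → 1 → 0: weight = 10, length = 2, mean = 10/2 ≈ 5.000
  cycle 0 → 2 → 0: weight = 14, length = 2, mean = 14/2 ≈ 7.000
  cycle 1 → 0 → 1: weight = 10, length = 2, mean = 10/2 ≈ 5.000
Minimum mean = 1.000, attained e.g. along the cycle 0 → 0 with weight 1 and length 1. So λ(A) = 1/1 = 1.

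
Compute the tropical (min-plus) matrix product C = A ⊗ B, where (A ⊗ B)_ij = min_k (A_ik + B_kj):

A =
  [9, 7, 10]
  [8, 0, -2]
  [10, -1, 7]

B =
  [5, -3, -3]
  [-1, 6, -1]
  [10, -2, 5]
A ⊗ B =
  [6, 6, 6]
  [-1, -4, -1]
  [-2, 5, -2]

Apply the min-plus product entry-by-entry:
  C[0][0] = min over k of (A[0][0] + B[0][0] = 9 + 5 = 14, A[0][1] + B[1][0] = 7 + -1 = 6, A[0][2] + B[2][0] = 10 + 10 = 20) = 6 (attained at k = 1)
  C[0][1] = min over k of (A[0][0] + B[0][1] = 9 + -3 = 6, A[0][1] + B[1][1] = 7 + 6 = 13, A[0][2] + B[2][1] = 10 + -2 = 8) = 6 (attained at k = 0)
  C[0][2] = min over k of (A[0][0] + B[0][2] = 9 + -3 = 6, A[0][1] + B[1][2] = 7 + -1 = 6, A[0][2] + B[2][2] = 10 + 5 = 15) = 6 (attained at k = 0)
  C[1][0] = min over k of (A[1][0] + B[0][0] = 8 + 5 = 13, A[1][1] + B[1][0] = 0 + -1 = -1, A[1][2] + B[2][0] = -2 + 10 = 8) = -1 (attained at k = 1)
  C[1][1] = min over k of (A[1][0] + B[0][1] = 8 + -3 = 5, A[1][1] + B[1][1] = 0 + 6 = 6, A[1][2] + B[2][1] = -2 + -2 = -4) = -4 (attained at k = 2)
  C[1][2] = min over k of (A[1][0] + B[0][2] = 8 + -3 = 5, A[1][1] + B[1][2] = 0 + -1 = -1, A[1][2] + B[2][2] = -2 + 5 = 3) = -1 (attained at k = 1)
  C[2][0] = min over k of (A[2][0] + B[0][0] = 10 + 5 = 15, A[2][1] + B[1][0] = -1 + -1 = -2, A[2][2] + B[2][0] = 7 + 10 = 17) = -2 (attained at k = 1)
  C[2][1] = min over k of (A[2][0] + B[0][1] = 10 + -3 = 7, A[2][1] + B[1][1] = -1 + 6 = 5, A[2][2] + B[2][1] = 7 + -2 = 5) = 5 (attained at k = 1)
  C[2][2] = min over k of (A[2][0] + B[0][2] = 10 + -3 = 7, A[2][1] + B[1][2] = -1 + -1 = -2, A[2][2] + B[2][2] = 7 + 5 = 12) = -2 (attained at k = 1)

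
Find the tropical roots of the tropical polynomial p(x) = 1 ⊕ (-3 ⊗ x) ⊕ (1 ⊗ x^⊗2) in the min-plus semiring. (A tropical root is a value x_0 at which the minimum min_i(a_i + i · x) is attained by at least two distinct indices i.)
Roots: {-4, 4}

Each tropical root is a break point of the lower envelope of the lines y = a_i + i · x (there are 3 lines, with slopes 0, 1, ..., 2). Only the lines that attain the minimum somewhere contribute to roots; other lines are dominated. Here the surviving (envelope) indices are i = 2, i = 1, i = 0.
Intersections between consecutive envelope lines give the roots: for adjacent envelope indices i < j the intersection is x = (a_i − a_j) / (j − i). Reading off the sorted break points: {-4, 4}.
Verification: at each break x_0, at least two indices attain the minimum of min_i(a_i + i · x_0).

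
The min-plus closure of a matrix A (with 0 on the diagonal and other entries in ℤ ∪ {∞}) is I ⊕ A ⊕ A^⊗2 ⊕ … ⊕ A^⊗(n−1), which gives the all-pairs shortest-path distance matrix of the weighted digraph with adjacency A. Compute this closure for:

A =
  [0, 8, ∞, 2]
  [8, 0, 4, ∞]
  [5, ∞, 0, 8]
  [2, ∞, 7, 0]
Closure =
  [0, 8, 9, 2]
  [8, 0, 4, 10]
  [5, 13, 0, 7]
  [2, 10, 7, 0]

This is the Floyd-Warshall all-pairs shortest-path computation. For each intermediate vertex k = 0, 1, …, 3, update dist[i][j] ← min(dist[i][j], dist[i][k] + dist[k][j]). The final matrix gives, for each (i, j), the minimum total weight of any directed path from i to j (possibly empty when i = j).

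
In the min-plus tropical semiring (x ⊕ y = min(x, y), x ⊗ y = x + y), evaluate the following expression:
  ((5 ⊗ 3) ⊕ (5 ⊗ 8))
((5 ⊗ 3) ⊕ (5 ⊗ 8)) = 8

Expand innermost to outermost. Recall ⊕ takes the minimum of its arguments and ⊗ takes their sum. Working out the expression ((5 ⊗ 3) ⊕ (5 ⊗ 8)) gives 8.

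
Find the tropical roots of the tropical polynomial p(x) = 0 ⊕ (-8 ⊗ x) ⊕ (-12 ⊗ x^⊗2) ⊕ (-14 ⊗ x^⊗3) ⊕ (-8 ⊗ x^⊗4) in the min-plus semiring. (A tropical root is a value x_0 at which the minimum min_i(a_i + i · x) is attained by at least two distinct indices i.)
Roots: {-6, 2, 4, 8}

Each tropical root is a break point of the lower envelope of the lines y = a_i + i · x (there are 5 lines, with slopes 0, 1, ..., 4). Only the lines that attain the minimum somewhere contribute to roots; other lines are dominated. Here the surviving (envelope) indices are i = 4, i = 3, i = 2, i = 1, i = 0.
Intersections between consecutive envelope lines give the roots: for adjacent envelope indices i < j the intersection is x = (a_i − a_j) / (j − i). Reading off the sorted break points: {-6, 2, 4, 8}.
Verification: at each break x_0, at least two indices attain the minimum of min_i(a_i + i · x_0).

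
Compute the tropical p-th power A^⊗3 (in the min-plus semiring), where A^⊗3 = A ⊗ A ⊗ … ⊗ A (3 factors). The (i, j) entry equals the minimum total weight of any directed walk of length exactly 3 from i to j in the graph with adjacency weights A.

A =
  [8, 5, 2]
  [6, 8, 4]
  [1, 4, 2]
A^⊗3 =
  [5, 8, 5]
  [7, 10, 7]
  [4, 7, 5]

Each entry (A^⊗3)_ij equals the minimum over all length-3 walks i = v_0 → v_1 → … → v_3 = j of Σ_t A[v_t][v_{t+1}]. For example, for (i, j) = (0, 2) we minimise over 9 possible intermediate vertex sequences; the minimum is 5, attained along the walk 0 → 2 → 0 → 2.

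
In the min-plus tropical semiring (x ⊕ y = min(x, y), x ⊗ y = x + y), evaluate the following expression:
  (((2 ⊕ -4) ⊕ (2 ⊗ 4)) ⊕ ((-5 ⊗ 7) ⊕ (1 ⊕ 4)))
(((2 ⊕ -4) ⊕ (2 ⊗ 4)) ⊕ ((-5 ⊗ 7) ⊕ (1 ⊕ 4))) = -4

Expand innermost to outermost. Recall ⊕ takes the minimum of its arguments and ⊗ takes their sum. Working out the expression (((2 ⊕ -4) ⊕ (2 ⊗ 4)) ⊕ ((-5 ⊗ 7) ⊕ (1 ⊕ 4))) gives -4.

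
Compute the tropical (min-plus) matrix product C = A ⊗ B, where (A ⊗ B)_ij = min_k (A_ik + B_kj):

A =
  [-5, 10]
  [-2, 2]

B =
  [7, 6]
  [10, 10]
A ⊗ B =
  [2, 1]
  [5, 4]

Apply the min-plus product entry-by-entry:
  C[0][0] = min over k of (A[0][0] + B[0][0] = -5 + 7 = 2, A[0][1] + B[1][0] = 10 + 10 = 20) = 2 (attained at k = 0)
  C[0][1] = min over k of (A[0][0] + B[0][1] = -5 + 6 = 1, A[0][1] + B[1][1] = 10 + 10 = 20) = 1 (attained at k = 0)
  C[1][0] = min over k of (A[1][0] + B[0][0] = -2 + 7 = 5, A[1][1] + B[1][0] = 2 + 10 = 12) = 5 (attained at k = 0)
  C[1][1] = min over k of (A[1][0] + B[0][1] = -2 + 6 = 4, A[1][1] + B[1][1] = 2 + 10 = 12) = 4 (attained at k = 0)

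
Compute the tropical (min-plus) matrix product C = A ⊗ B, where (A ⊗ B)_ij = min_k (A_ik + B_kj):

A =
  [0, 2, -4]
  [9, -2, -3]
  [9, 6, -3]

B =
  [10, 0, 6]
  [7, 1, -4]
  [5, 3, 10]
A ⊗ B =
  [1, -1, -2]
  [2, -1, -6]
  [2, 0, 2]

Apply the min-plus product entry-by-entry:
  C[0][0] = min over k of (A[0][0] + B[0][0] = 0 + 10 = 10, A[0][1] + B[1][0] = 2 + 7 = 9, A[0][2] + B[2][0] = -4 + 5 = 1) = 1 (attained at k = 2)
  C[0][1] = min over k of (A[0][0] + B[0][1] = 0 + 0 = 0, A[0][1] + B[1][1] = 2 + 1 = 3, A[0][2] + B[2][1] = -4 + 3 = -1) = -1 (attained at k = 2)
  C[0][2] = min over k of (A[0][0] + B[0][2] = 0 + 6 = 6, A[0][1] + B[1][2] = 2 + -4 = -2, A[0][2] + B[2][2] = -4 + 10 = 6) = -2 (attained at k = 1)
  C[1][0] = min over k of (A[1][0] + B[0][0] = 9 + 10 = 19, A[1][1] + B[1][0] = -2 + 7 = 5, A[1][2] + B[2][0] = -3 + 5 = 2) = 2 (attained at k = 2)
  C[1][1] = min over k of (A[1][0] + B[0][1] = 9 + 0 = 9, A[1][1] + B[1][1] = -2 + 1 = -1, A[1][2] + B[2][1] = -3 + 3 = 0) = -1 (attained at k = 1)
  C[1][2] = min over k of (A[1][0] + B[0][2] = 9 + 6 = 15, A[1][1] + B[1][2] = -2 + -4 = -6, A[1][2] + B[2][2] = -3 + 10 = 7) = -6 (attained at k = 1)
  C[2][0] = min over k of (A[2][0] + B[0][0] = 9 + 10 = 19, A[2][1] + B[1][0] = 6 + 7 = 13, A[2][2] + B[2][0] = -3 + 5 = 2) = 2 (attained at k = 2)
  C[2][1] = min over k of (A[2][0] + B[0][1] = 9 + 0 = 9, A[2][1] + B[1][1] = 6 + 1 = 7, A[2][2] + B[2][1] = -3 + 3 = 0) = 0 (attained at k = 2)
  C[2][2] = min over k of (A[2][0] + B[0][2] = 9 + 6 = 15, A[2][1] + B[1][2] = 6 + -4 = 2, A[2][2] + B[2][2] = -3 + 10 = 7) = 2 (attained at k = 1)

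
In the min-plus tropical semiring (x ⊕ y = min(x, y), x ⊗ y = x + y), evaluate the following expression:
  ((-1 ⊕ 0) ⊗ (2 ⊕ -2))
((-1 ⊕ 0) ⊗ (2 ⊕ -2)) = -3

Expand innermost to outermost. Recall ⊕ takes the minimum of its arguments and ⊗ takes their sum. Working out the expression ((-1 ⊕ 0) ⊗ (2 ⊕ -2)) gives -3.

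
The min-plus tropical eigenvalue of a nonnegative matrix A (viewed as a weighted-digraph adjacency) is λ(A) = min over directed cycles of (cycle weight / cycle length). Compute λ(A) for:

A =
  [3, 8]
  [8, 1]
λ(A) = 1

Enumerate directed cycles and compute their means (weight / length). Sample:
  cycle 0 → 0: weight = 3, length = 1, mean = 3/1 ≈ 3.000
  cycle 1 → 1: weight = 1, length = 1, mean = 1/1 ≈ 1.000
  cycle 0 → 1 → 0: weight = 16, length = 2, mean = 16/2 ≈ 8.000
  cycle 1 → 0 → 1: weight = 16, length = 2, mean = 16/2 ≈ 8.000
Minimum mean = 1.000, attained e.g. along the cycle 1 → 1 with weight 1 and length 1. So λ(A) = 1/1 = 1.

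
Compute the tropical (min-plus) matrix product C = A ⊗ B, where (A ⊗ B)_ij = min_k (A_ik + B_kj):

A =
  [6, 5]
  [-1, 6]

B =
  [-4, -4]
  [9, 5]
A ⊗ B =
  [2, 2]
  [-5, -5]

Apply the min-plus product entry-by-entry:
  C[0][0] = min over k of (A[0][0] + B[0][0] = 6 + -4 = 2, A[0][1] + B[1][0] = 5 + 9 = 14) = 2 (attained at k = 0)
  C[0][1] = min over k of (A[0][0] + B[0][1] = 6 + -4 = 2, A[0][1] + B[1][1] = 5 + 5 = 10) = 2 (attained at k = 0)
  C[1][0] = min over k of (A[1][0] + B[0][0] = -1 + -4 = -5, A[1][1] + B[1][0] = 6 + 9 = 15) = -5 (attained at k = 0)
  C[1][1] = min over k of (A[1][0] + B[0][1] = -1 + -4 = -5, A[1][1] + B[1][1] = 6 + 5 = 11) = -5 (attained at k = 0)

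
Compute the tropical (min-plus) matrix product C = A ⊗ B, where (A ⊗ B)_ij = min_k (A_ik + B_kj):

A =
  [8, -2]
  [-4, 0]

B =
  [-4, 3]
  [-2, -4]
A ⊗ B =
  [-4, -6]
  [-8, -4]

Apply the min-plus product entry-by-entry:
  C[0][0] = min over k of (A[0][0] + B[0][0] = 8 + -4 = 4, A[0][1] + B[1][0] = -2 + -2 = -4) = -4 (attained at k = 1)
  C[0][1] = min over k of (A[0][0] + B[0][1] = 8 + 3 = 11, A[0][1] + B[1][1] = -2 + -4 = -6) = -6 (attained at k = 1)
  C[1][0] = min over k of (A[1][0] + B[0][0] = -4 + -4 = -8, A[1][1] + B[1][0] = 0 + -2 = -2) = -8 (attained at k = 0)
  C[1][1] = min over k of (A[1][0] + B[0][1] = -4 + 3 = -1, A[1][1] + B[1][1] = 0 + -4 = -4) = -4 (attained at k = 1)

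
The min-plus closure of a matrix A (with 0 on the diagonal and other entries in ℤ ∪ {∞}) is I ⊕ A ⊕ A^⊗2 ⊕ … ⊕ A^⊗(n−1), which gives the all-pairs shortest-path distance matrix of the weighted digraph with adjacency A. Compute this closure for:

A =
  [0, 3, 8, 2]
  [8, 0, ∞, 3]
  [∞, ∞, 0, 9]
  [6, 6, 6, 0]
Closure =
  [0, 3, 8, 2]
  [8, 0, 9, 3]
  [15, 15, 0, 9]
  [6, 6, 6, 0]

This is the Floyd-Warshall all-pairs shortest-path computation. For each intermediate vertex k = 0, 1, …, 3, update dist[i][j] ← min(dist[i][j], dist[i][k] + dist[k][j]). The final matrix gives, for each (i, j), the minimum total weight of any directed path from i to j (possibly empty when i = j).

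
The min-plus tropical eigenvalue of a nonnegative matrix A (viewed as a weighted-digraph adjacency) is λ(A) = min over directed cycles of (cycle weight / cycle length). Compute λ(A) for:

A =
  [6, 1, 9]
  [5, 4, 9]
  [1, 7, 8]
λ(A) = 3

Enumerate directed cycles and compute their means (weight / length). Sample:
  cycle 0 → 0: weight = 6, length = 1, mean = 6/1 ≈ 6.000
  cycle 1 → 1: weight = 4, length = 1, mean = 4/1 ≈ 4.000
  cycle 2 → 2: weight = 8, length = 1, mean = 8/1 ≈ 8.000
  cycle 0 → 1 → 0: weight = 6, length = 2, mean = 6/2 ≈ 3.000
  cycle 0 → 2 → 0: weight = 10, length = 2, mean = 10/2 ≈ 5.000
  cycle 1 → 0 → 1: weight = 6, length = 2, mean = 6/2 ≈ 3.000
Minimum mean = 3.000, attained e.g. along the cycle 0 → 1 → 0 with weight 6 and length 2. So λ(A) = 6/2 = 3.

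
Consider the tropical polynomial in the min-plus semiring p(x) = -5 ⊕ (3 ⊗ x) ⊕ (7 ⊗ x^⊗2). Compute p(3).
p(3) = -5

A tropical monomial a ⊗ x^⊗i evaluates to a + i · x. Evaluating each term at x = 3:
  Term 0 contributes -5 + 0 · 3 = -5
  Term 1 contributes 3 + 1 · 3 = 6
  Term 2 contributes 7 + 2 · 3 = 13
p(3) = ⊕ of these = min[-5, 6, 13] = -5.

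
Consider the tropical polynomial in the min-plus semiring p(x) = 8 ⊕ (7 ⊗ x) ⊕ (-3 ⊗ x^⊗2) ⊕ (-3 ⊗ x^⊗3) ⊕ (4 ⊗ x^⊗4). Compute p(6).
p(6) = 8

A tropical monomial a ⊗ x^⊗i evaluates to a + i · x. Evaluating each term at x = 6:
  Term 0 contributes 8 + 0 · 6 = 8
  Term 1 contributes 7 + 1 · 6 = 13
  Term 2 contributes -3 + 2 · 6 = 9
  Term 3 contributes -3 + 3 · 6 = 15
  Term 4 contributes 4 + 4 · 6 = 28
p(6) = ⊕ of these = min[8, 13, 9, 15, 28] = 8.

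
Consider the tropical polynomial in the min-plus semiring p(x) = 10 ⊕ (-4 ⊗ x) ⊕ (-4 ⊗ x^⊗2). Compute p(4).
p(4) = 0

A tropical monomial a ⊗ x^⊗i evaluates to a + i · x. Evaluating each term at x = 4:
  Term 0 contributes 10 + 0 · 4 = 10
  Term 1 contributes -4 + 1 · 4 = 0
  Term 2 contributes -4 + 2 · 4 = 4
p(4) = ⊕ of these = min[10, 0, 4] = 0.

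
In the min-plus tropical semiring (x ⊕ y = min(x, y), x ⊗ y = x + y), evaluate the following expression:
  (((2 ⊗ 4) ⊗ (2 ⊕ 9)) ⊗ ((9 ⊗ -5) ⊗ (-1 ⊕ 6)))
(((2 ⊗ 4) ⊗ (2 ⊕ 9)) ⊗ ((9 ⊗ -5) ⊗ (-1 ⊕ 6))) = 11

Expand innermost to outermost. Recall ⊕ takes the minimum of its arguments and ⊗ takes their sum. Working out the expression (((2 ⊗ 4) ⊗ (2 ⊕ 9)) ⊗ ((9 ⊗ -5) ⊗ (-1 ⊕ 6))) gives 11.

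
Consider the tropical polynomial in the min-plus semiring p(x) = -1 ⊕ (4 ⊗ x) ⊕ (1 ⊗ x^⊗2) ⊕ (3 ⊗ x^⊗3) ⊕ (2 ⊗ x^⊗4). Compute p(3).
p(3) = -1

A tropical monomial a ⊗ x^⊗i evaluates to a + i · x. Evaluating each term at x = 3:
  Term 0 contributes -1 + 0 · 3 = -1
  Term 1 contributes 4 + 1 · 3 = 7
  Term 2 contributes 1 + 2 · 3 = 7
  Term 3 contributes 3 + 3 · 3 = 12
  Term 4 contributes 2 + 4 · 3 = 14
p(3) = ⊕ of these = min[-1, 7, 7, 12, 14] = -1.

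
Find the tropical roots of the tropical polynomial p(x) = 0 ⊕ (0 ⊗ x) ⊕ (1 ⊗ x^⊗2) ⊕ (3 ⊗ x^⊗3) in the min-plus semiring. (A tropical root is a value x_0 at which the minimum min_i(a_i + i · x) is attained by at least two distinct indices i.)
Roots: {-2, -1, 0}

Each tropical root is a break point of the lower envelope of the lines y = a_i + i · x (there are 4 lines, with slopes 0, 1, ..., 3). Only the lines that attain the minimum somewhere contribute to roots; other lines are dominated. Here the surviving (envelope) indices are i = 3, i = 2, i = 1, i = 0.
Intersections between consecutive envelope lines give the roots: for adjacent envelope indices i < j the intersection is x = (a_i − a_j) / (j − i). Reading off the sorted break points: {-2, -1, 0}.
Verification: at each break x_0, at least two indices attain the minimum of min_i(a_i + i · x_0).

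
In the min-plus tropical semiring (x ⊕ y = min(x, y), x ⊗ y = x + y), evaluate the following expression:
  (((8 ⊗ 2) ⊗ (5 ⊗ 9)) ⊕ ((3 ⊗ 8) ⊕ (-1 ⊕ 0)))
(((8 ⊗ 2) ⊗ (5 ⊗ 9)) ⊕ ((3 ⊗ 8) ⊕ (-1 ⊕ 0))) = -1

Expand innermost to outermost. Recall ⊕ takes the minimum of its arguments and ⊗ takes their sum. Working out the expression (((8 ⊗ 2) ⊗ (5 ⊗ 9)) ⊕ ((3 ⊗ 8) ⊕ (-1 ⊕ 0))) gives -1.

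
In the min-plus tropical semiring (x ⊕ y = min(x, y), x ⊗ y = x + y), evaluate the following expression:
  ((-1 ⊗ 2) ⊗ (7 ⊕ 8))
((-1 ⊗ 2) ⊗ (7 ⊕ 8)) = 8

Expand innermost to outermost. Recall ⊕ takes the minimum of its arguments and ⊗ takes their sum. Working out the expression ((-1 ⊗ 2) ⊗ (7 ⊕ 8)) gives 8.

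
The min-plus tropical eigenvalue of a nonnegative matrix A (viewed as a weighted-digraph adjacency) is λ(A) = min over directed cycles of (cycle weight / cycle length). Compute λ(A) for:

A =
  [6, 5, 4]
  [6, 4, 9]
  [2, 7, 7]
λ(A) = 3

Enumerate directed cycles and compute their means (weight / length). Sample:
  cycle 0 → 0: weight = 6, length = 1, mean = 6/1 ≈ 6.000
  cycle 1 → 1: weight = 4, length = 1, mean = 4/1 ≈ 4.000
  cycle 2 → 2: weight = 7, length = 1, mean = 7/1 ≈ 7.000
  cycle 0 → 1 → 0: weight = 11, length = 2, mean = 11/2 ≈ 5.500
  cycle 0 → 2 → 0: weight = 6, length = 2, mean = 6/2 ≈ 3.000
  cycle 1 → 0 → 1: weight = 11, length = 2, mean = 11/2 ≈ 5.500
Minimum mean = 3.000, attained e.g. along the cycle 0 → 2 → 0 with weight 6 and length 2. So λ(A) = 6/2 = 3.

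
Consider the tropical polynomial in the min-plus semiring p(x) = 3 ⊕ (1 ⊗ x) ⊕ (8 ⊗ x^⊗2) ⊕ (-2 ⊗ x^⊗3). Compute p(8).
p(8) = 3

A tropical monomial a ⊗ x^⊗i evaluates to a + i · x. Evaluating each term at x = 8:
  Term 0 contributes 3 + 0 · 8 = 3
  Term 1 contributes 1 + 1 · 8 = 9
  Term 2 contributes 8 + 2 · 8 = 24
  Term 3 contributes -2 + 3 · 8 = 22
p(8) = ⊕ of these = min[3, 9, 24, 22] = 3.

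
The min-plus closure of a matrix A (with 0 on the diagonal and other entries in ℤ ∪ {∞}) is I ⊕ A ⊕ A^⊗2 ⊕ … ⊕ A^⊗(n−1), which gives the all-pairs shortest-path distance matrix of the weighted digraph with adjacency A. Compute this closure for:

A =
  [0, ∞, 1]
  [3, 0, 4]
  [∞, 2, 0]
Closure =
  [0, 3, 1]
  [3, 0, 4]
  [5, 2, 0]

This is the Floyd-Warshall all-pairs shortest-path computation. For each intermediate vertex k = 0, 1, …, 2, update dist[i][j] ← min(dist[i][j], dist[i][k] + dist[k][j]). The final matrix gives, for each (i, j), the minimum total weight of any directed path from i to j (possibly empty when i = j).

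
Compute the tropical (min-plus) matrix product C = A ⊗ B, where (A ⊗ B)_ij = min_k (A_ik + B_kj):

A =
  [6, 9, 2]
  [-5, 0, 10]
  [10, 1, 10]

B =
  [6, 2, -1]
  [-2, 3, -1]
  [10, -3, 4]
A ⊗ B =
  [7, -1, 5]
  [-2, -3, -6]
  [-1, 4, 0]

Apply the min-plus product entry-by-entry:
  C[0][0] = min over k of (A[0][0] + B[0][0] = 6 + 6 = 12, A[0][1] + B[1][0] = 9 + -2 = 7, A[0][2] + B[2][0] = 2 + 10 = 12) = 7 (attained at k = 1)
  C[0][1] = min over k of (A[0][0] + B[0][1] = 6 + 2 = 8, A[0][1] + B[1][1] = 9 + 3 = 12, A[0][2] + B[2][1] = 2 + -3 = -1) = -1 (attained at k = 2)
  C[0][2] = min over k of (A[0][0] + B[0][2] = 6 + -1 = 5, A[0][1] + B[1][2] = 9 + -1 = 8, A[0][2] + B[2][2] = 2 + 4 = 6) = 5 (attained at k = 0)
  C[1][0] = min over k of (A[1][0] + B[0][0] = -5 + 6 = 1, A[1][1] + B[1][0] = 0 + -2 = -2, A[1][2] + B[2][0] = 10 + 10 = 20) = -2 (attained at k = 1)
  C[1][1] = min over k of (A[1][0] + B[0][1] = -5 + 2 = -3, A[1][1] + B[1][1] = 0 + 3 = 3, A[1][2] + B[2][1] = 10 + -3 = 7) = -3 (attained at k = 0)
  C[1][2] = min over k of (A[1][0] + B[0][2] = -5 + -1 = -6, A[1][1] + B[1][2] = 0 + -1 = -1, A[1][2] + B[2][2] = 10 + 4 = 14) = -6 (attained at k = 0)
  C[2][0] = min over k of (A[2][0] + B[0][0] = 10 + 6 = 16, A[2][1] + B[1][0] = 1 + -2 = -1, A[2][2] + B[2][0] = 10 + 10 = 20) = -1 (attained at k = 1)
  C[2][1] = min over k of (A[2][0] + B[0][1] = 10 + 2 = 12, A[2][1] + B[1][1] = 1 + 3 = 4, A[2][2] + B[2][1] = 10 + -3 = 7) = 4 (attained at k = 1)
  C[2][2] = min over k of (A[2][0] + B[0][2] = 10 + -1 = 9, A[2][1] + B[1][2] = 1 + -1 = 0, A[2][2] + B[2][2] = 10 + 4 = 14) = 0 (attained at k = 1)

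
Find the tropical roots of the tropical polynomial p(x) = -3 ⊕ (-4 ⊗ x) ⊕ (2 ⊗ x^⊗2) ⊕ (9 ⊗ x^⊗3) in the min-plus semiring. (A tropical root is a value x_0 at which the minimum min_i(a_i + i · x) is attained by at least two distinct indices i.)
Roots: {-7, -6, 1}

Each tropical root is a break point of the lower envelope of the lines y = a_i + i · x (there are 4 lines, with slopes 0, 1, ..., 3). Only the lines that attain the minimum somewhere contribute to roots; other lines are dominated. Here the surviving (envelope) indices are i = 3, i = 2, i = 1, i = 0.
Intersections between consecutive envelope lines give the roots: for adjacent envelope indices i < j the intersection is x = (a_i − a_j) / (j − i). Reading off the sorted break points: {-7, -6, 1}.
Verification: at each break x_0, at least two indices attain the minimum of min_i(a_i + i · x_0).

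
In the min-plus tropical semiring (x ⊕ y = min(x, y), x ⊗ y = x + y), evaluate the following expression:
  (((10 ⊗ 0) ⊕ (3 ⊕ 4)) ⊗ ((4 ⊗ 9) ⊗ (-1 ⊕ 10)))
(((10 ⊗ 0) ⊕ (3 ⊕ 4)) ⊗ ((4 ⊗ 9) ⊗ (-1 ⊕ 10))) = 15

Expand innermost to outermost. Recall ⊕ takes the minimum of its arguments and ⊗ takes their sum. Working out the expression (((10 ⊗ 0) ⊕ (3 ⊕ 4)) ⊗ ((4 ⊗ 9) ⊗ (-1 ⊕ 10))) gives 15.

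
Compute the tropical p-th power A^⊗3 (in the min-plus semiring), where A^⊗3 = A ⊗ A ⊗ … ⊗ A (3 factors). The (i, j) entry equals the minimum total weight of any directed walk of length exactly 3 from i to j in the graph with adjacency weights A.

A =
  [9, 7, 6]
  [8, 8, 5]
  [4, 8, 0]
A^⊗3 =
  [10, 14, 6]
  [9, 13, 5]
  [4, 8, 0]

Each entry (A^⊗3)_ij equals the minimum over all length-3 walks i = v_0 → v_1 → … → v_3 = j of Σ_t A[v_t][v_{t+1}]. For example, for (i, j) = (0, 2) we minimise over 9 possible intermediate vertex sequences; the minimum is 6, attained along the walk 0 → 2 → 2 → 2.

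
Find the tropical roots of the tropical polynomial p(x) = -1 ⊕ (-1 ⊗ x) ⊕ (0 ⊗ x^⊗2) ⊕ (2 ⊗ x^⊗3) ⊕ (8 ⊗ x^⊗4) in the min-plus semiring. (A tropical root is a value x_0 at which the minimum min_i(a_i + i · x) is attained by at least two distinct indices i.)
Roots: {-6, -2, -1, 0}

Each tropical root is a break point of the lower envelope of the lines y = a_i + i · x (there are 5 lines, with slopes 0, 1, ..., 4). Only the lines that attain the minimum somewhere contribute to roots; other lines are dominated. Here the surviving (envelope) indices are i = 4, i = 3, i = 2, i = 1, i = 0.
Intersections between consecutive envelope lines give the roots: for adjacent envelope indices i < j the intersection is x = (a_i − a_j) / (j − i). Reading off the sorted break points: {-6, -2, -1, 0}.
Verification: at each break x_0, at least two indices attain the minimum of min_i(a_i + i · x_0).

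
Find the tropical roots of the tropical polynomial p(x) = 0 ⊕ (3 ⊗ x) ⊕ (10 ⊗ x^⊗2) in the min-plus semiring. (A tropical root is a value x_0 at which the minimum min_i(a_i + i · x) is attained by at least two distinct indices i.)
Roots: {-7, -3}

Each tropical root is a break point of the lower envelope of the lines y = a_i + i · x (there are 3 lines, with slopes 0, 1, ..., 2). Only the lines that attain the minimum somewhere contribute to roots; other lines are dominated. Here the surviving (envelope) indices are i = 2, i = 1, i = 0.
Intersections between consecutive envelope lines give the roots: for adjacent envelope indices i < j the intersection is x = (a_i − a_j) / (j − i). Reading off the sorted break points: {-7, -3}.
Verification: at each break x_0, at least two indices attain the minimum of min_i(a_i + i · x_0).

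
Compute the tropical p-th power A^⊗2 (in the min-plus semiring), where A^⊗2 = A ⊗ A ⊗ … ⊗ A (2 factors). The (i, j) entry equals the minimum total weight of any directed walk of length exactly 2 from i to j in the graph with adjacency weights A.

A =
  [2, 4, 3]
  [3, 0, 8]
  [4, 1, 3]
A^⊗2 =
  [4, 4, 5]
  [3, 0, 6]
  [4, 1, 6]

Each entry (A^⊗2)_ij equals the minimum over all length-2 walks i = v_0 → v_1 → … → v_2 = j of Σ_t A[v_t][v_{t+1}]. For example, for (i, j) = (0, 2) we minimise over 3 possible intermediate vertex sequences; the minimum is 5, attained along the walk 0 → 0 → 2.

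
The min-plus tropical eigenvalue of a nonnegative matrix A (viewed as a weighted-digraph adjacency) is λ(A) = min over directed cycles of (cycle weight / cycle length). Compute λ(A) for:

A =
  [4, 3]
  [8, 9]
λ(A) = 4

Enumerate directed cycles and compute their means (weight / length). Sample:
  cycle 0 → 0: weight = 4, length = 1, mean = 4/1 ≈ 4.000
  cycle 1 → 1: weight = 9, length = 1, mean = 9/1 ≈ 9.000
  cycle 0 → 1 → 0: weight = 11, length = 2, mean = 11/2 ≈ 5.500
  cycle 1 → 0 → 1: weight = 11, length = 2, mean = 11/2 ≈ 5.500
Minimum mean = 4.000, attained e.g. along the cycle 0 → 0 with weight 4 and length 1. So λ(A) = 4/1 = 4.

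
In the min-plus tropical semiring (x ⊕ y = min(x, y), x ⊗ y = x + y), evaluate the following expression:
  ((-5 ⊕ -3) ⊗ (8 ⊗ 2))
((-5 ⊕ -3) ⊗ (8 ⊗ 2)) = 5

Expand innermost to outermost. Recall ⊕ takes the minimum of its arguments and ⊗ takes their sum. Working out the expression ((-5 ⊕ -3) ⊗ (8 ⊗ 2)) gives 5.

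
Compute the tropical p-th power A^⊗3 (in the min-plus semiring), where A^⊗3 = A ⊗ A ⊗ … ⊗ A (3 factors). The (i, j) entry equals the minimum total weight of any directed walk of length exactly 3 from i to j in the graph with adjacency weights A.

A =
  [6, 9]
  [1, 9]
A^⊗3 =
  [16, 19]
  [11, 16]

Each entry (A^⊗3)_ij equals the minimum over all length-3 walks i = v_0 → v_1 → … → v_3 = j of Σ_t A[v_t][v_{t+1}]. For example, for (i, j) = (0, 1) we minimise over 4 possible intermediate vertex sequences; the minimum is 19, attained along the walk 0 → 1 → 0 → 1.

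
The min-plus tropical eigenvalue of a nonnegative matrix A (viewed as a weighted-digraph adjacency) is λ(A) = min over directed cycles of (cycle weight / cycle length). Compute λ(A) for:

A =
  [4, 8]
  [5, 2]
λ(A) = 2

Enumerate directed cycles and compute their means (weight / length). Sample:
  cycle 0 → 0: weight = 4, length = 1, mean = 4/1 ≈ 4.000
  cycle 1 → 1: weight = 2, length = 1, mean = 2/1 ≈ 2.000
  cycle 0 → 1 → 0: weight = 13, length = 2, mean = 13/2 ≈ 6.500
  cycle 1 → 0 → 1: weight = 13, length = 2, mean = 13/2 ≈ 6.500
Minimum mean = 2.000, attained e.g. along the cycle 1 → 1 with weight 2 and length 1. So λ(A) = 2/1 = 2.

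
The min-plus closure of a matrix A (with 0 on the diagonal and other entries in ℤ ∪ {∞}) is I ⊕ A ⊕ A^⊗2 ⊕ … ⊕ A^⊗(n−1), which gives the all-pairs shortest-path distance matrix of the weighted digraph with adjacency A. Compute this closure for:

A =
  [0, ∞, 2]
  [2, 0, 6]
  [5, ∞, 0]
Closure =
  [0, ∞, 2]
  [2, 0, 4]
  [5, ∞, 0]

This is the Floyd-Warshall all-pairs shortest-path computation. For each intermediate vertex k = 0, 1, …, 2, update dist[i][j] ← min(dist[i][j], dist[i][k] + dist[k][j]). The final matrix gives, for each (i, j), the minimum total weight of any directed path from i to j (possibly empty when i = j).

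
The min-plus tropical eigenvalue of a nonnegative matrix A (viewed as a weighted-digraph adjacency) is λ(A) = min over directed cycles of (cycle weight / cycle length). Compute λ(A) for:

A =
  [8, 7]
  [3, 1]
λ(A) = 1

Enumerate directed cycles and compute their means (weight / length). Sample:
  cycle 0 → 0: weight = 8, length = 1, mean = 8/1 ≈ 8.000
  cycle 1 → 1: weight = 1, length = 1, mean = 1/1 ≈ 1.000
  cycle 0 → 1 → 0: weight = 10, length = 2, mean = 10/2 ≈ 5.000
  cycle 1 → 0 → 1: weight = 10, length = 2, mean = 10/2 ≈ 5.000
Minimum mean = 1.000, attained e.g. along the cycle 1 → 1 with weight 1 and length 1. So λ(A) = 1/1 = 1.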